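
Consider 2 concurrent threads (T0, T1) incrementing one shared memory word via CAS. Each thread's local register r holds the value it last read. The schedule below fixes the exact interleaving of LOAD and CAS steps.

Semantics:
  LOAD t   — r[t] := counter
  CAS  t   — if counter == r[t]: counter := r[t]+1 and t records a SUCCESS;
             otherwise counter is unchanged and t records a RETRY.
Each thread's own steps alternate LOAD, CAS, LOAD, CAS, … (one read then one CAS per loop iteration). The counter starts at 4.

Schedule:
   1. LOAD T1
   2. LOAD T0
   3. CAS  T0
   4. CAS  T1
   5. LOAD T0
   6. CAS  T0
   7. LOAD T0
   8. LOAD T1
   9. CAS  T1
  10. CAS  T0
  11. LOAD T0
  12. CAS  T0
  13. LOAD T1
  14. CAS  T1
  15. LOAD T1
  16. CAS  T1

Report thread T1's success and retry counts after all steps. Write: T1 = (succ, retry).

#1 T1 reads 4
#2 T0 reads 4
#3 T0 CAS(4→5) writes; counter now 5
#4 T1 CAS(4→5) fails; counter now 5
#5 T0 reads 5
#6 T0 CAS(5→6) writes; counter now 6
#7 T0 reads 6
#8 T1 reads 6
#9 T1 CAS(6→7) writes; counter now 7
#10 T0 CAS(6→7) fails; counter now 7
#11 T0 reads 7
#12 T0 CAS(7→8) writes; counter now 8
#13 T1 reads 8
#14 T1 CAS(8→9) writes; counter now 9
#15 T1 reads 9
#16 T1 CAS(9→10) writes; counter now 10

T1 = (3, 1)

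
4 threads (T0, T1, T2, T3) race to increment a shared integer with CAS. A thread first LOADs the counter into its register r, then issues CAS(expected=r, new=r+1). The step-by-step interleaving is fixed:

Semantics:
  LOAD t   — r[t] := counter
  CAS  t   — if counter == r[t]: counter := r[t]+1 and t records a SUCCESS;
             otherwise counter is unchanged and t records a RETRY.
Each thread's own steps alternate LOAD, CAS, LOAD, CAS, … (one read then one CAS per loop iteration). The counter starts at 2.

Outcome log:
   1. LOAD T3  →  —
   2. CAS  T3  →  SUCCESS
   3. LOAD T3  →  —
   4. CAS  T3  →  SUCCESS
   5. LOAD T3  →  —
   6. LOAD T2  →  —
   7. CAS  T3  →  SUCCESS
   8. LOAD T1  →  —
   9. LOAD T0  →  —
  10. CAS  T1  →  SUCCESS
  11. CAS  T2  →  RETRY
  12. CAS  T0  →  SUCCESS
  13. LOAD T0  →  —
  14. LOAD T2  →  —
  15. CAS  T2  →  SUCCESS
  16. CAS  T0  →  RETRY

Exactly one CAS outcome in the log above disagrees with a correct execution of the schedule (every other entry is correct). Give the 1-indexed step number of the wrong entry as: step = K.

Reference trace:
[1] T3.load  rd  (counter 2, T3.r 2)
[2] T3.cas  hit  (counter 3, T3.r 2)
[3] T3.load  rd  (counter 3, T3.r 3)
[4] T3.cas  hit  (counter 4, T3.r 3)
[5] T3.load  rd  (counter 4, T3.r 4)
[6] T2.load  rd  (counter 4, T2.r 4)
[7] T3.cas  hit  (counter 5, T3.r 4)
[8] T1.load  rd  (counter 5, T1.r 5)
[9] T0.load  rd  (counter 5, T0.r 5)
[10] T1.cas  hit  (counter 6, T1.r 5)
[11] T2.cas  miss  (counter 6, T2.r 4)
[12] T0.cas  miss  (counter 6, T0.r 5)
[13] T0.load  rd  (counter 6, T0.r 6)
[14] T2.load  rd  (counter 6, T2.r 6)
[15] T2.cas  hit  (counter 7, T2.r 6)
[16] T0.cas  miss  (counter 7, T0.r 6)
Mismatch at 12.

step = 12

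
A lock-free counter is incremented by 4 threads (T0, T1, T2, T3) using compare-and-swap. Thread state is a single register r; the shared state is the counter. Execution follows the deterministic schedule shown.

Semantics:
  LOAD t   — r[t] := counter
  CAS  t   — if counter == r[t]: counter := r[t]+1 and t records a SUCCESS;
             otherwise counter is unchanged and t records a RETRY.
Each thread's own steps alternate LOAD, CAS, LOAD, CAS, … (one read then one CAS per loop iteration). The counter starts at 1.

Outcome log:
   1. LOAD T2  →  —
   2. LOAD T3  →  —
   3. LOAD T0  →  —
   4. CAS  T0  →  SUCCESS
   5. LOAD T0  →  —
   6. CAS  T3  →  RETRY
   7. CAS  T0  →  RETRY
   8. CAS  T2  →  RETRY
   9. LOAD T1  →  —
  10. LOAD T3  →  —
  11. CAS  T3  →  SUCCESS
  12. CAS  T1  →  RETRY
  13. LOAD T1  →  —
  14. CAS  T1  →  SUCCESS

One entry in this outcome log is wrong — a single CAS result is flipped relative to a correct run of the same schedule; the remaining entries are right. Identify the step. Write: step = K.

step = 7

Re-executing:
   1) LOAD T2:  M=1  r_T2=1
   2) LOAD T3:  M=1  r_T3=1
   3) LOAD T0:  M=1  r_T0=1
   4) CAS  T0:  M=2  r_T0=1 ✓
   5) LOAD T0:  M=2  r_T0=2
   6) CAS  T3:  M=2  r_T3=1 ✗
   7) CAS  T0:  M=3  r_T0=2 ✓
   8) CAS  T2:  M=3  r_T2=1 ✗
   9) LOAD T1:  M=3  r_T1=3
  10) LOAD T3:  M=3  r_T3=3
  11) CAS  T3:  M=4  r_T3=3 ✓
  12) CAS  T1:  M=4  r_T1=3 ✗
  13) LOAD T1:  M=4  r_T1=4
  14) CAS  T1:  M=5  r_T1=4 ✓
Mismatch at 7.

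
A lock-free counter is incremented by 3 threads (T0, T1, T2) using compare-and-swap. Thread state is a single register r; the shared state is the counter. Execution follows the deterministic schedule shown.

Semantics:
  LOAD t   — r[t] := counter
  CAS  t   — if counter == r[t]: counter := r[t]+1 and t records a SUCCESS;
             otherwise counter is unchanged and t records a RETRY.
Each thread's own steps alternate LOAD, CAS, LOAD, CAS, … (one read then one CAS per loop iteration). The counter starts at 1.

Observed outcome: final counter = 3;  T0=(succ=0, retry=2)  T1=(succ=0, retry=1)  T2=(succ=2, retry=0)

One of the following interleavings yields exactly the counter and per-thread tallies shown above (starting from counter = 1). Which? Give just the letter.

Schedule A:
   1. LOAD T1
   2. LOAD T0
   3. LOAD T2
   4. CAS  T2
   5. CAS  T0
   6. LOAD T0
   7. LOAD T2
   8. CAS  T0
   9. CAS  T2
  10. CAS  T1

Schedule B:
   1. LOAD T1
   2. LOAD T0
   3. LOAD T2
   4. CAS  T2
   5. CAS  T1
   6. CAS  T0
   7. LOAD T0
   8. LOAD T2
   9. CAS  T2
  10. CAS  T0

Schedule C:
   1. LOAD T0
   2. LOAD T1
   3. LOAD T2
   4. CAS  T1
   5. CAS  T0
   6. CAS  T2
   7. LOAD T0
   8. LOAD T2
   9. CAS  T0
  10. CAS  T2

B

Simulating candidate B:
step 1: T1 LOAD ⇒ load; ctr=1 reg=1
step 2: T0 LOAD ⇒ load; ctr=1 reg=1
step 3: T2 LOAD ⇒ load; ctr=1 reg=1
step 4: T2 CAS ⇒ ok; ctr=2 reg=1
step 5: T1 CAS ⇒ retry; ctr=2 reg=1
step 6: T0 CAS ⇒ retry; ctr=2 reg=1
step 7: T0 LOAD ⇒ load; ctr=2 reg=2
step 8: T2 LOAD ⇒ load; ctr=2 reg=2
step 9: T2 CAS ⇒ ok; ctr=3 reg=2
step 10: T0 CAS ⇒ retry; ctr=3 reg=2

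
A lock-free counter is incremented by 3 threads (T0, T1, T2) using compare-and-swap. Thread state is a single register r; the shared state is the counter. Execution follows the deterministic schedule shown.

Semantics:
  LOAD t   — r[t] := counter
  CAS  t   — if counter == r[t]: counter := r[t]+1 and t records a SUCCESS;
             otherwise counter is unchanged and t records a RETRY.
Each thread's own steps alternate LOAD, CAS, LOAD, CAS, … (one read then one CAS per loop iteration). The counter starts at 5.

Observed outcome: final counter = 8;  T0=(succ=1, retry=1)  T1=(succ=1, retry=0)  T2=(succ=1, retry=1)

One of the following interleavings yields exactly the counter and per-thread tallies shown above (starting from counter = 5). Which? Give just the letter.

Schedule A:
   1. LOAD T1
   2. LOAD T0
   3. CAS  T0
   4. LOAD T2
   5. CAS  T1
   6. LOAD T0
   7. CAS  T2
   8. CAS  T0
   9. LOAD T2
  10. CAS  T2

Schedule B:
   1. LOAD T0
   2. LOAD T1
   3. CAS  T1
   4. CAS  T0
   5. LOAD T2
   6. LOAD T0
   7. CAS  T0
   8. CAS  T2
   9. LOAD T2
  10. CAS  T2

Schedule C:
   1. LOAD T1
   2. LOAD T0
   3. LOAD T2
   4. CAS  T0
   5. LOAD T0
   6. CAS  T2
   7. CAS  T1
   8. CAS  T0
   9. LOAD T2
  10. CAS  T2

B

Tracing schedule B:
T0 LOAD — after: cnt=5, r=5 — load
T1 LOAD — after: cnt=5, r=5 — load
T1 CAS — after: cnt=6, r=5 — ok
T0 CAS — after: cnt=6, r=5 — retry
T2 LOAD — after: cnt=6, r=6 — load
T0 LOAD — after: cnt=6, r=6 — load
T0 CAS — after: cnt=7, r=6 — ok
T2 CAS — after: cnt=7, r=6 — retry
T2 LOAD — after: cnt=7, r=7 — load
T2 CAS — after: cnt=8, r=7 — ok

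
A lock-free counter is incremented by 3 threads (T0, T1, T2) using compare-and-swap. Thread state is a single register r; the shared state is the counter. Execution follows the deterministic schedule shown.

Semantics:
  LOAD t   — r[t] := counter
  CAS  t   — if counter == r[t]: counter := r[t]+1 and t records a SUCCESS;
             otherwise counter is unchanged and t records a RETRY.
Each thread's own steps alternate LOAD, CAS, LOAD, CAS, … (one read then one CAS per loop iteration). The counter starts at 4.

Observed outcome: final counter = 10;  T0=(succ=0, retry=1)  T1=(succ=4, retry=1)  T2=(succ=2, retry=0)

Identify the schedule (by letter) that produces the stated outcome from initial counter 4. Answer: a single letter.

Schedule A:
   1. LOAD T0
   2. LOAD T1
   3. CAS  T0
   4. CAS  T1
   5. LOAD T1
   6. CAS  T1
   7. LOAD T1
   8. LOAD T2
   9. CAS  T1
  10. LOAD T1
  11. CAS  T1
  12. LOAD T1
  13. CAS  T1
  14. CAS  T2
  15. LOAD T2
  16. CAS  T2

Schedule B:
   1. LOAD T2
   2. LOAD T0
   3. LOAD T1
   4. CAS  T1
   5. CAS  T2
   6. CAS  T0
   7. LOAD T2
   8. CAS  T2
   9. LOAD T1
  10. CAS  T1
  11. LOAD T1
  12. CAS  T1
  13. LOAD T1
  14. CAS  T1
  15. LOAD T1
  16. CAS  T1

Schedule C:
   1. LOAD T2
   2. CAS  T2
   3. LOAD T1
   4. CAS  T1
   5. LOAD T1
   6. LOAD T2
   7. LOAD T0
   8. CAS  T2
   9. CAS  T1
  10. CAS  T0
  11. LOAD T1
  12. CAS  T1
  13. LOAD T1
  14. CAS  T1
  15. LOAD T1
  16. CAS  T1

C

Run C:
   1) LOAD T2:  M=4  r_T2=4
   2) CAS  T2:  M=5  r_T2=4 ✓
   3) LOAD T1:  M=5  r_T1=5
   4) CAS  T1:  M=6  r_T1=5 ✓
   5) LOAD T1:  M=6  r_T1=6
   6) LOAD T2:  M=6  r_T2=6
   7) LOAD T0:  M=6  r_T0=6
   8) CAS  T2:  M=7  r_T2=6 ✓
   9) CAS  T1:  M=7  r_T1=6 ✗
  10) CAS  T0:  M=7  r_T0=6 ✗
  11) LOAD T1:  M=7  r_T1=7
  12) CAS  T1:  M=8  r_T1=7 ✓
  13) LOAD T1:  M=8  r_T1=8
  14) CAS  T1:  M=9  r_T1=8 ✓
  15) LOAD T1:  M=9  r_T1=9
  16) CAS  T1:  M=10  r_T1=9 ✓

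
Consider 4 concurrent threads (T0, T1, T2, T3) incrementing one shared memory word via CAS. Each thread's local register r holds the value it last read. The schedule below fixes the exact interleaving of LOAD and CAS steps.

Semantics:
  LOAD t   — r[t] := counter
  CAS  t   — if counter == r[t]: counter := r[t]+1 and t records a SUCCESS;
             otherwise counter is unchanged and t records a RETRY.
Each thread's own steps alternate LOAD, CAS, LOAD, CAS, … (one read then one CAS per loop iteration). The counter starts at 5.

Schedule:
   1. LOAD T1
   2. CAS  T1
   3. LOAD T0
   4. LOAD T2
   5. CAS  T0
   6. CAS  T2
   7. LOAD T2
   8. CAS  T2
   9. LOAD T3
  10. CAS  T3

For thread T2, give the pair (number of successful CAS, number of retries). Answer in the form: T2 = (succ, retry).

T2 = (1, 1)

1. LOAD T1 → mem=5 r[T1]=5 [LOAD]
2. CAS T1 → mem=6 r[T1]=5 [OK]
3. LOAD T0 → mem=6 r[T0]=6 [LOAD]
4. LOAD T2 → mem=6 r[T2]=6 [LOAD]
5. CAS T0 → mem=7 r[T0]=6 [OK]
6. CAS T2 → mem=7 r[T2]=6 [RETRY]
7. LOAD T2 → mem=7 r[T2]=7 [LOAD]
8. CAS T2 → mem=8 r[T2]=7 [OK]
9. LOAD T3 → mem=8 r[T3]=8 [LOAD]
10. CAS T3 → mem=9 r[T3]=8 [OK]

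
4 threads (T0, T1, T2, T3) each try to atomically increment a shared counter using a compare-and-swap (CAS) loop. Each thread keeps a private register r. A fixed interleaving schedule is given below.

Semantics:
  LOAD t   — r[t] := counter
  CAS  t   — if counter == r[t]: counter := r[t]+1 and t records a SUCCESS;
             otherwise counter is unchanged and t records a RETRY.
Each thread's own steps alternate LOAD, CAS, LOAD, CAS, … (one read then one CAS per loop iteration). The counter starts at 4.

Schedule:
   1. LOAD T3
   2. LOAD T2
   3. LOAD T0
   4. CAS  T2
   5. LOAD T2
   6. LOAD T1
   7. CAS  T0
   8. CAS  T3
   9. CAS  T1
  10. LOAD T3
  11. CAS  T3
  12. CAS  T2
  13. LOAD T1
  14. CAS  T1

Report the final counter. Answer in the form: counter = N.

[1] T3.load  rd  (counter 4, T3.r 4)
[2] T2.load  rd  (counter 4, T2.r 4)
[3] T0.load  rd  (counter 4, T0.r 4)
[4] T2.cas  hit  (counter 5, T2.r 4)
[5] T2.load  rd  (counter 5, T2.r 5)
[6] T1.load  rd  (counter 5, T1.r 5)
[7] T0.cas  miss  (counter 5, T0.r 4)
[8] T3.cas  miss  (counter 5, T3.r 4)
[9] T1.cas  hit  (counter 6, T1.r 5)
[10] T3.load  rd  (counter 6, T3.r 6)
[11] T3.cas  hit  (counter 7, T3.r 6)
[12] T2.cas  miss  (counter 7, T2.r 5)
[13] T1.load  rd  (counter 7, T1.r 7)
[14] T1.cas  hit  (counter 8, T1.r 7)

counter = 8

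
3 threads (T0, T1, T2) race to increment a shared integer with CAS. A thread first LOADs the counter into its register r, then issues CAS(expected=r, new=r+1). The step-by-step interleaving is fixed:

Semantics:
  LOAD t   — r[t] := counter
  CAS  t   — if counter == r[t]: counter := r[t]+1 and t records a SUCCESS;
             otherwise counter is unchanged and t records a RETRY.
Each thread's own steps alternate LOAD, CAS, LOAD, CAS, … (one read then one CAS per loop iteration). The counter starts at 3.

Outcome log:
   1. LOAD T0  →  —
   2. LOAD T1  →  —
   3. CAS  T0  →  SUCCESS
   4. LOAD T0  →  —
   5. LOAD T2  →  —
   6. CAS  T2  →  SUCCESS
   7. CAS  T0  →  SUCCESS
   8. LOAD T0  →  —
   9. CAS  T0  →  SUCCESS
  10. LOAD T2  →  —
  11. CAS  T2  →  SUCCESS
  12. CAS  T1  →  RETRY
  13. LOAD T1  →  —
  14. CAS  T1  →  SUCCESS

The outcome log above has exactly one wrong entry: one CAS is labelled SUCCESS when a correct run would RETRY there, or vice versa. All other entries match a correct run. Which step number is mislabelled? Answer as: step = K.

step = 7

Re-executing:
step 1: T0 LOAD ⇒ load; ctr=3 reg=3
step 2: T1 LOAD ⇒ load; ctr=3 reg=3
step 3: T0 CAS ⇒ ok; ctr=4 reg=3
step 4: T0 LOAD ⇒ load; ctr=4 reg=4
step 5: T2 LOAD ⇒ load; ctr=4 reg=4
step 6: T2 CAS ⇒ ok; ctr=5 reg=4
step 7: T0 CAS ⇒ retry; ctr=5 reg=4
step 8: T0 LOAD ⇒ load; ctr=5 reg=5
step 9: T0 CAS ⇒ ok; ctr=6 reg=5
step 10: T2 LOAD ⇒ load; ctr=6 reg=6
step 11: T2 CAS ⇒ ok; ctr=7 reg=6
step 12: T1 CAS ⇒ retry; ctr=7 reg=3
step 13: T1 LOAD ⇒ load; ctr=7 reg=7
step 14: T1 CAS ⇒ ok; ctr=8 reg=7
Log disagrees first at step 7.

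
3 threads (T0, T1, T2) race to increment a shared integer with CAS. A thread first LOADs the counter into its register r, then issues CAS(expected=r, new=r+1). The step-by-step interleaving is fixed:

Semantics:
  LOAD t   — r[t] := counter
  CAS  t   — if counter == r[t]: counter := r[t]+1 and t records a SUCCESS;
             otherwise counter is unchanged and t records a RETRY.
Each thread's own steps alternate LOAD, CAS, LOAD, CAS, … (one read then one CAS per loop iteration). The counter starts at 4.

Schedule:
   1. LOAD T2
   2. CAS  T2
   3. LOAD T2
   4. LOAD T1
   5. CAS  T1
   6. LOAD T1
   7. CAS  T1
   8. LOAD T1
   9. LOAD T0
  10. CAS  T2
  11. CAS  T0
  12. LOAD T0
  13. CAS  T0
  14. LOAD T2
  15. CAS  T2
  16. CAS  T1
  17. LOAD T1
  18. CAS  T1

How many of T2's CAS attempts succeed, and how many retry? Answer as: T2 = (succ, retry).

T2 = (2, 1)

1. LOAD T2 → mem=4 r[T2]=4 [LOAD]
2. CAS T2 → mem=5 r[T2]=4 [OK]
3. LOAD T2 → mem=5 r[T2]=5 [LOAD]
4. LOAD T1 → mem=5 r[T1]=5 [LOAD]
5. CAS T1 → mem=6 r[T1]=5 [OK]
6. LOAD T1 → mem=6 r[T1]=6 [LOAD]
7. CAS T1 → mem=7 r[T1]=6 [OK]
8. LOAD T1 → mem=7 r[T1]=7 [LOAD]
9. LOAD T0 → mem=7 r[T0]=7 [LOAD]
10. CAS T2 → mem=7 r[T2]=5 [RETRY]
11. CAS T0 → mem=8 r[T0]=7 [OK]
12. LOAD T0 → mem=8 r[T0]=8 [LOAD]
13. CAS T0 → mem=9 r[T0]=8 [OK]
14. LOAD T2 → mem=9 r[T2]=9 [LOAD]
15. CAS T2 → mem=10 r[T2]=9 [OK]
16. CAS T1 → mem=10 r[T1]=7 [RETRY]
17. LOAD T1 → mem=10 r[T1]=10 [LOAD]
18. CAS T1 → mem=11 r[T1]=10 [OK]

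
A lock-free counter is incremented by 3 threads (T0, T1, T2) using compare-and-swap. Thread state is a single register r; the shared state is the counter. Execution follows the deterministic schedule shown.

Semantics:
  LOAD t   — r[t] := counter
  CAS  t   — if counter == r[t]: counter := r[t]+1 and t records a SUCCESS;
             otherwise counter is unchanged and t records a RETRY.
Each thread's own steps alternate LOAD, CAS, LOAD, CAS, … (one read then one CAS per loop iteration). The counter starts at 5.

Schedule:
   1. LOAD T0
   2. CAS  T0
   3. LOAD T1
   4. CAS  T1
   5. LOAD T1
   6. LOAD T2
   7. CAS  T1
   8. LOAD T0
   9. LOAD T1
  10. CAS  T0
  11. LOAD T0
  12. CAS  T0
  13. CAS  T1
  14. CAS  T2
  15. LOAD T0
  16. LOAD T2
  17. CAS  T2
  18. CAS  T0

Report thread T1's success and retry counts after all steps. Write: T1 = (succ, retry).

   1) LOAD T0:  M=5  r_T0=5
   2) CAS  T0:  M=6  r_T0=5 ✓
   3) LOAD T1:  M=6  r_T1=6
   4) CAS  T1:  M=7  r_T1=6 ✓
   5) LOAD T1:  M=7  r_T1=7
   6) LOAD T2:  M=7  r_T2=7
   7) CAS  T1:  M=8  r_T1=7 ✓
   8) LOAD T0:  M=8  r_T0=8
   9) LOAD T1:  M=8  r_T1=8
  10) CAS  T0:  M=9  r_T0=8 ✓
  11) LOAD T0:  M=9  r_T0=9
  12) CAS  T0:  M=10  r_T0=9 ✓
  13) CAS  T1:  M=10  r_T1=8 ✗
  14) CAS  T2:  M=10  r_T2=7 ✗
  15) LOAD T0:  M=10  r_T0=10
  16) LOAD T2:  M=10  r_T2=10
  17) CAS  T2:  M=11  r_T2=10 ✓
  18) CAS  T0:  M=11  r_T0=10 ✗

T1 = (2, 1)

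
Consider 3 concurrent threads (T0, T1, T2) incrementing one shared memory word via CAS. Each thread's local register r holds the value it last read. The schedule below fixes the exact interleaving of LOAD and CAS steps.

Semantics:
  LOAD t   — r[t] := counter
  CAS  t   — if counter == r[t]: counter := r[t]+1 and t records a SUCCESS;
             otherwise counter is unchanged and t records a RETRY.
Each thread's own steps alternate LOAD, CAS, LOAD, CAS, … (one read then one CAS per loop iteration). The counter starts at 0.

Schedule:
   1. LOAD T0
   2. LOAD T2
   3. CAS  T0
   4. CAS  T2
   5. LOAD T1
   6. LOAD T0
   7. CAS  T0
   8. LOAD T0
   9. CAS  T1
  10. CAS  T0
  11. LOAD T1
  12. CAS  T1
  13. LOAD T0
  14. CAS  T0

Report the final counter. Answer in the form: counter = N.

counter = 5

1. LOAD T0 → mem=0 r[T0]=0 [LOAD]
2. LOAD T2 → mem=0 r[T2]=0 [LOAD]
3. CAS T0 → mem=1 r[T0]=0 [OK]
4. CAS T2 → mem=1 r[T2]=0 [RETRY]
5. LOAD T1 → mem=1 r[T1]=1 [LOAD]
6. LOAD T0 → mem=1 r[T0]=1 [LOAD]
7. CAS T0 → mem=2 r[T0]=1 [OK]
8. LOAD T0 → mem=2 r[T0]=2 [LOAD]
9. CAS T1 → mem=2 r[T1]=1 [RETRY]
10. CAS T0 → mem=3 r[T0]=2 [OK]
11. LOAD T1 → mem=3 r[T1]=3 [LOAD]
12. CAS T1 → mem=4 r[T1]=3 [OK]
13. LOAD T0 → mem=4 r[T0]=4 [LOAD]
14. CAS T0 → mem=5 r[T0]=4 [OK]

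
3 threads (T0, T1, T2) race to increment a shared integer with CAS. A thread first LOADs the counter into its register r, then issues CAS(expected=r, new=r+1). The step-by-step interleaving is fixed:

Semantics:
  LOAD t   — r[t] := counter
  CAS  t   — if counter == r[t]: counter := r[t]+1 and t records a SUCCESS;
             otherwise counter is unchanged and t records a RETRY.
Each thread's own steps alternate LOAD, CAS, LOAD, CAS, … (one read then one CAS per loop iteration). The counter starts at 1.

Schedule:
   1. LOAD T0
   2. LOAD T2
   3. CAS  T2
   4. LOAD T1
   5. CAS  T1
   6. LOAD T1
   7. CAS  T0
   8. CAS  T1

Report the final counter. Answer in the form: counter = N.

1. LOAD T0 → mem=1 r[T0]=1 [LOAD]
2. LOAD T2 → mem=1 r[T2]=1 [LOAD]
3. CAS T2 → mem=2 r[T2]=1 [OK]
4. LOAD T1 → mem=2 r[T1]=2 [LOAD]
5. CAS T1 → mem=3 r[T1]=2 [OK]
6. LOAD T1 → mem=3 r[T1]=3 [LOAD]
7. CAS T0 → mem=3 r[T0]=1 [RETRY]
8. CAS T1 → mem=4 r[T1]=3 [OK]

counter = 4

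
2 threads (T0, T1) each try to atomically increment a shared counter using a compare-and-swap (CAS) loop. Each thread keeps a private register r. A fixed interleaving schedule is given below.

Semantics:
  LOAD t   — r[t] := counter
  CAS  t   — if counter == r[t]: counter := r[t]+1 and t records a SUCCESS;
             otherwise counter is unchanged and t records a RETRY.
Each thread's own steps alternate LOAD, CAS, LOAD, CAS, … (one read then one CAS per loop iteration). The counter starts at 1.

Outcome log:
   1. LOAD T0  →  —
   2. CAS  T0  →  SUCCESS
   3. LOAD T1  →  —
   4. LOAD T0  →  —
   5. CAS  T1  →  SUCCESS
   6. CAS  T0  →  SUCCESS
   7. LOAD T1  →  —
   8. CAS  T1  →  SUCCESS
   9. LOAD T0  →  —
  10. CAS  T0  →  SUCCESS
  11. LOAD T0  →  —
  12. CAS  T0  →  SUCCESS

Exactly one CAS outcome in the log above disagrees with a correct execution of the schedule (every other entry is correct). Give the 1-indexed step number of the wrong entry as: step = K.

Re-executing:
   1) LOAD T0:  M=1  r_T0=1
   2) CAS  T0:  M=2  r_T0=1 ✓
   3) LOAD T1:  M=2  r_T1=2
   4) LOAD T0:  M=2  r_T0=2
   5) CAS  T1:  M=3  r_T1=2 ✓
   6) CAS  T0:  M=3  r_T0=2 ✗
   7) LOAD T1:  M=3  r_T1=3
   8) CAS  T1:  M=4  r_T1=3 ✓
   9) LOAD T0:  M=4  r_T0=4
  10) CAS  T0:  M=5  r_T0=4 ✓
  11) LOAD T0:  M=5  r_T0=5
  12) CAS  T0:  M=6  r_T0=5 ✓
Flip is step 6.

step = 6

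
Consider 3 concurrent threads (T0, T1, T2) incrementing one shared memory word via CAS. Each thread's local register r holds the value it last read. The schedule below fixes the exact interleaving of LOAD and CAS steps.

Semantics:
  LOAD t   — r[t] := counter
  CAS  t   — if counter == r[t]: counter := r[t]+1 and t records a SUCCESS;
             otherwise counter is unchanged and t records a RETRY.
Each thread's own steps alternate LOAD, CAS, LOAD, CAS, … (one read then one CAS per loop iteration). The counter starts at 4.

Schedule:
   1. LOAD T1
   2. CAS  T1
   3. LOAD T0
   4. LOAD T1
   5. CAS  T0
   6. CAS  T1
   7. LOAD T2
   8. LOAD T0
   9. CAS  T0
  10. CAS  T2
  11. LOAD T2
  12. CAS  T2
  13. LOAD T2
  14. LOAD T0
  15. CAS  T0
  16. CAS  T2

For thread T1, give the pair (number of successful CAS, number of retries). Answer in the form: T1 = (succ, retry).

T1 = (1, 1)

T1 LOAD — after: cnt=4, r=4 — load
T1 CAS — after: cnt=5, r=4 — ok
T0 LOAD — after: cnt=5, r=5 — load
T1 LOAD — after: cnt=5, r=5 — load
T0 CAS — after: cnt=6, r=5 — ok
T1 CAS — after: cnt=6, r=5 — retry
T2 LOAD — after: cnt=6, r=6 — load
T0 LOAD — after: cnt=6, r=6 — load
T0 CAS — after: cnt=7, r=6 — ok
T2 CAS — after: cnt=7, r=6 — retry
T2 LOAD — after: cnt=7, r=7 — load
T2 CAS — after: cnt=8, r=7 — ok
T2 LOAD — after: cnt=8, r=8 — load
T0 LOAD — after: cnt=8, r=8 — load
T0 CAS — after: cnt=9, r=8 — ok
T2 CAS — after: cnt=9, r=8 — retry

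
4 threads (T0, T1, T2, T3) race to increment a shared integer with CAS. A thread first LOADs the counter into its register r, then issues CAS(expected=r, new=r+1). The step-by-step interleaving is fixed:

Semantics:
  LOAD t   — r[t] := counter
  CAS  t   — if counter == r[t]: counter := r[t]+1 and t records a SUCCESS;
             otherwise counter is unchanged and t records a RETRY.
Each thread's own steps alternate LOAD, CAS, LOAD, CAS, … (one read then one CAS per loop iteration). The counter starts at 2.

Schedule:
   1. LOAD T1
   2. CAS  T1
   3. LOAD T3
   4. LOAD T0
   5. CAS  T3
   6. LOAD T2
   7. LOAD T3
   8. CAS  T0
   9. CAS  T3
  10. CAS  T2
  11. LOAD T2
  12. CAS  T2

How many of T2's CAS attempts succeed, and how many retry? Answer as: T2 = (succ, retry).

step 1: T1 LOAD ⇒ load; ctr=2 reg=2
step 2: T1 CAS ⇒ ok; ctr=3 reg=2
step 3: T3 LOAD ⇒ load; ctr=3 reg=3
step 4: T0 LOAD ⇒ load; ctr=3 reg=3
step 5: T3 CAS ⇒ ok; ctr=4 reg=3
step 6: T2 LOAD ⇒ load; ctr=4 reg=4
step 7: T3 LOAD ⇒ load; ctr=4 reg=4
step 8: T0 CAS ⇒ retry; ctr=4 reg=3
step 9: T3 CAS ⇒ ok; ctr=5 reg=4
step 10: T2 CAS ⇒ retry; ctr=5 reg=4
step 11: T2 LOAD ⇒ load; ctr=5 reg=5
step 12: T2 CAS ⇒ ok; ctr=6 reg=5

T2 = (1, 1)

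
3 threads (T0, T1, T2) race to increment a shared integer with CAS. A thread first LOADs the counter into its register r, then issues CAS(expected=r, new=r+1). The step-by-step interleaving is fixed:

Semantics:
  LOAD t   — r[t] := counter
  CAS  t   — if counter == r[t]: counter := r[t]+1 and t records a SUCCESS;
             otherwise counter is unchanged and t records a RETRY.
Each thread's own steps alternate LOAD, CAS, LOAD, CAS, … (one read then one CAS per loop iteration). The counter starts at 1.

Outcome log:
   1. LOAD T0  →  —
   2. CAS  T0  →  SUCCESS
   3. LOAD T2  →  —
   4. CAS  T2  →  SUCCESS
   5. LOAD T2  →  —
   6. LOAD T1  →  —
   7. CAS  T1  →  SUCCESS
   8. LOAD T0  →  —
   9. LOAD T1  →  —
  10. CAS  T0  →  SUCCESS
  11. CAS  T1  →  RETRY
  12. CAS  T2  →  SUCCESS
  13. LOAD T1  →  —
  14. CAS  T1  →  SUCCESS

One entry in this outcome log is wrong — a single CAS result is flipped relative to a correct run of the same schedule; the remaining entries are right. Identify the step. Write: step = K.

Reference trace:
#1 T0 reads 1
#2 T0 CAS(1→2) writes; counter now 2
#3 T2 reads 2
#4 T2 CAS(2→3) writes; counter now 3
#5 T2 reads 3
#6 T1 reads 3
#7 T1 CAS(3→4) writes; counter now 4
#8 T0 reads 4
#9 T1 reads 4
#10 T0 CAS(4→5) writes; counter now 5
#11 T1 CAS(4→5) fails; counter now 5
#12 T2 CAS(3→4) fails; counter now 5
#13 T1 reads 5
#14 T1 CAS(5→6) writes; counter now 6
Mismatch at 12.

step = 12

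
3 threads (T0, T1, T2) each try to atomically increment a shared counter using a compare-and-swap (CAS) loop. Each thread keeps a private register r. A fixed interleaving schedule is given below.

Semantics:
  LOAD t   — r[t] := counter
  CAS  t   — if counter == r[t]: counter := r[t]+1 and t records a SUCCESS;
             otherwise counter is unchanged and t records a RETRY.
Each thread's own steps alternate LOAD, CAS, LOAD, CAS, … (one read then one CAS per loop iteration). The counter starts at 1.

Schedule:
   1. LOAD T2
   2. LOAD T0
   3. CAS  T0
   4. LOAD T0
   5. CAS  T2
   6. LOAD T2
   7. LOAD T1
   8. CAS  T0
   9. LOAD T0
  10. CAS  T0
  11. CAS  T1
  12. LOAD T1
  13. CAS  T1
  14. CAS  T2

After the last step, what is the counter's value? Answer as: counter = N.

counter = 5

1. LOAD T2 → mem=1 r[T2]=1 [LOAD]
2. LOAD T0 → mem=1 r[T0]=1 [LOAD]
3. CAS T0 → mem=2 r[T0]=1 [OK]
4. LOAD T0 → mem=2 r[T0]=2 [LOAD]
5. CAS T2 → mem=2 r[T2]=1 [RETRY]
6. LOAD T2 → mem=2 r[T2]=2 [LOAD]
7. LOAD T1 → mem=2 r[T1]=2 [LOAD]
8. CAS T0 → mem=3 r[T0]=2 [OK]
9. LOAD T0 → mem=3 r[T0]=3 [LOAD]
10. CAS T0 → mem=4 r[T0]=3 [OK]
11. CAS T1 → mem=4 r[T1]=2 [RETRY]
12. LOAD T1 → mem=4 r[T1]=4 [LOAD]
13. CAS T1 → mem=5 r[T1]=4 [OK]
14. CAS T2 → mem=5 r[T2]=2 [RETRY]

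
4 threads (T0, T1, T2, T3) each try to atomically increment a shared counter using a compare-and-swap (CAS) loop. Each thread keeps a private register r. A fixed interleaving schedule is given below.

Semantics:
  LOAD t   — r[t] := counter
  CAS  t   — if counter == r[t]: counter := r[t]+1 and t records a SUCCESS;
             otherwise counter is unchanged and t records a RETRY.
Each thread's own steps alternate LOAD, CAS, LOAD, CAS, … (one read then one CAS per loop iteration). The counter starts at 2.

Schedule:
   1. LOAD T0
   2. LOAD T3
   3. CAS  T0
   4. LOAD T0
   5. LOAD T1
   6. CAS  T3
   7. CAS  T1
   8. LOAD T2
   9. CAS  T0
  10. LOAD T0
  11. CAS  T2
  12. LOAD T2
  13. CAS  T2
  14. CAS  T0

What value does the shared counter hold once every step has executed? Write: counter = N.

counter = 6

[1] T0.load  rd  (counter 2, T0.r 2)
[2] T3.load  rd  (counter 2, T3.r 2)
[3] T0.cas  hit  (counter 3, T0.r 2)
[4] T0.load  rd  (counter 3, T0.r 3)
[5] T1.load  rd  (counter 3, T1.r 3)
[6] T3.cas  miss  (counter 3, T3.r 2)
[7] T1.cas  hit  (counter 4, T1.r 3)
[8] T2.load  rd  (counter 4, T2.r 4)
[9] T0.cas  miss  (counter 4, T0.r 3)
[10] T0.load  rd  (counter 4, T0.r 4)
[11] T2.cas  hit  (counter 5, T2.r 4)
[12] T2.load  rd  (counter 5, T2.r 5)
[13] T2.cas  hit  (counter 6, T2.r 5)
[14] T0.cas  miss  (counter 6, T0.r 4)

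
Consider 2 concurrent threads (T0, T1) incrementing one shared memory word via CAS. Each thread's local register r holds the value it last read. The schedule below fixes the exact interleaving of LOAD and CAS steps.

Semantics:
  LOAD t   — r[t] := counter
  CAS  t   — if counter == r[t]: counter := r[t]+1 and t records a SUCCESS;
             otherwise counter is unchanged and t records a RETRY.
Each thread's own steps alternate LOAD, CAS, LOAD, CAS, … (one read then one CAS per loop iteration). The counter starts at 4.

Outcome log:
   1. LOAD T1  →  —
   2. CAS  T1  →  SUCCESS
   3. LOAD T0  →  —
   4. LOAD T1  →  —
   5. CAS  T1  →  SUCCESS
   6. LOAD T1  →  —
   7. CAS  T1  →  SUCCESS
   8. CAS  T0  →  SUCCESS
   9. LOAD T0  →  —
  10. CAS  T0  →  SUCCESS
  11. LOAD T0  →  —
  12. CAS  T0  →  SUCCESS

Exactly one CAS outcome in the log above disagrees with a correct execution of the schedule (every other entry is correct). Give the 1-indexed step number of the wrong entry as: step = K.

step = 8

Correct run:
   1) LOAD T1:  M=4  r_T1=4
   2) CAS  T1:  M=5  r_T1=4 ✓
   3) LOAD T0:  M=5  r_T0=5
   4) LOAD T1:  M=5  r_T1=5
   5) CAS  T1:  M=6  r_T1=5 ✓
   6) LOAD T1:  M=6  r_T1=6
   7) CAS  T1:  M=7  r_T1=6 ✓
   8) CAS  T0:  M=7  r_T0=5 ✗
   9) LOAD T0:  M=7  r_T0=7
  10) CAS  T0:  M=8  r_T0=7 ✓
  11) LOAD T0:  M=8  r_T0=8
  12) CAS  T0:  M=9  r_T0=8 ✓
Log disagrees first at step 8.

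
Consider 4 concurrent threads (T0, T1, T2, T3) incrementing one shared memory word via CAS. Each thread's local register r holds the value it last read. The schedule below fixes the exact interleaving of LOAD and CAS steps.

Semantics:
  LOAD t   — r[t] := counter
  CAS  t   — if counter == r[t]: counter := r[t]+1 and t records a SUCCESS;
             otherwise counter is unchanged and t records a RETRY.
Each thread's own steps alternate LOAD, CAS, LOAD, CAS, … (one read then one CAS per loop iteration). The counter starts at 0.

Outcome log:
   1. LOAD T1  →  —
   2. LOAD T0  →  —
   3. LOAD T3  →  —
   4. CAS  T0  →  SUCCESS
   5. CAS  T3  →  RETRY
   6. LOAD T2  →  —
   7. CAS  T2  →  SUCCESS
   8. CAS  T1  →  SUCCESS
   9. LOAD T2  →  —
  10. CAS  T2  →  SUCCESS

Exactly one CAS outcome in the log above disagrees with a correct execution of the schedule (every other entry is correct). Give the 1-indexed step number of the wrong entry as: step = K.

Correct run:
#1 T1 reads 0
#2 T0 reads 0
#3 T3 reads 0
#4 T0 CAS(0→1) writes; counter now 1
#5 T3 CAS(0→1) fails; counter now 1
#6 T2 reads 1
#7 T2 CAS(1→2) writes; counter now 2
#8 T1 CAS(0→1) fails; counter now 2
#9 T2 reads 2
#10 T2 CAS(2→3) writes; counter now 3
Flip is step 8.

step = 8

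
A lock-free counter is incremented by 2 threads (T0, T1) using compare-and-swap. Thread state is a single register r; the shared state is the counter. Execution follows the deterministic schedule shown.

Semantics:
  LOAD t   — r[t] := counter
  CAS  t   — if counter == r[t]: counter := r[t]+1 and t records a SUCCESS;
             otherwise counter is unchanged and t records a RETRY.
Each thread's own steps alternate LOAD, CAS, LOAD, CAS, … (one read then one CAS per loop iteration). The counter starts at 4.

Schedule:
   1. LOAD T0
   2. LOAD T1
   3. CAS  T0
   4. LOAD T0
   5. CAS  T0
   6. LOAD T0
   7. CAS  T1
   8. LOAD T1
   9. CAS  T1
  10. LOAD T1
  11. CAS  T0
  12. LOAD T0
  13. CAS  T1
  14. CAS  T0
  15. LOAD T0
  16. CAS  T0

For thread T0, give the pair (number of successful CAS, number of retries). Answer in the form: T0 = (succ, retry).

T0 = (3, 2)

1. LOAD T0 → mem=4 r[T0]=4 [LOAD]
2. LOAD T1 → mem=4 r[T1]=4 [LOAD]
3. CAS T0 → mem=5 r[T0]=4 [OK]
4. LOAD T0 → mem=5 r[T0]=5 [LOAD]
5. CAS T0 → mem=6 r[T0]=5 [OK]
6. LOAD T0 → mem=6 r[T0]=6 [LOAD]
7. CAS T1 → mem=6 r[T1]=4 [RETRY]
8. LOAD T1 → mem=6 r[T1]=6 [LOAD]
9. CAS T1 → mem=7 r[T1]=6 [OK]
10. LOAD T1 → mem=7 r[T1]=7 [LOAD]
11. CAS T0 → mem=7 r[T0]=6 [RETRY]
12. LOAD T0 → mem=7 r[T0]=7 [LOAD]
13. CAS T1 → mem=8 r[T1]=7 [OK]
14. CAS T0 → mem=8 r[T0]=7 [RETRY]
15. LOAD T0 → mem=8 r[T0]=8 [LOAD]
16. CAS T0 → mem=9 r[T0]=8 [OK]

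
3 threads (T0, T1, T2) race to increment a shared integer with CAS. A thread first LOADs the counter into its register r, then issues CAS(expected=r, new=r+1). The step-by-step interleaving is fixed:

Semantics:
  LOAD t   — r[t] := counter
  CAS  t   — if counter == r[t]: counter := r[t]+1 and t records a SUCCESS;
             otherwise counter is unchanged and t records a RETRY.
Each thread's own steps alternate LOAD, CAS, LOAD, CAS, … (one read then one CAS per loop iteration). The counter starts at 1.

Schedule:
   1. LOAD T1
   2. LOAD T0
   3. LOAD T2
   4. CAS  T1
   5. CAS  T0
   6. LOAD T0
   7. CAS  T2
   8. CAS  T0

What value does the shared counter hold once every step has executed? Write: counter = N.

step 1: T1 LOAD ⇒ load; ctr=1 reg=1
step 2: T0 LOAD ⇒ load; ctr=1 reg=1
step 3: T2 LOAD ⇒ load; ctr=1 reg=1
step 4: T1 CAS ⇒ ok; ctr=2 reg=1
step 5: T0 CAS ⇒ retry; ctr=2 reg=1
step 6: T0 LOAD ⇒ load; ctr=2 reg=2
step 7: T2 CAS ⇒ retry; ctr=2 reg=1
step 8: T0 CAS ⇒ ok; ctr=3 reg=2

counter = 3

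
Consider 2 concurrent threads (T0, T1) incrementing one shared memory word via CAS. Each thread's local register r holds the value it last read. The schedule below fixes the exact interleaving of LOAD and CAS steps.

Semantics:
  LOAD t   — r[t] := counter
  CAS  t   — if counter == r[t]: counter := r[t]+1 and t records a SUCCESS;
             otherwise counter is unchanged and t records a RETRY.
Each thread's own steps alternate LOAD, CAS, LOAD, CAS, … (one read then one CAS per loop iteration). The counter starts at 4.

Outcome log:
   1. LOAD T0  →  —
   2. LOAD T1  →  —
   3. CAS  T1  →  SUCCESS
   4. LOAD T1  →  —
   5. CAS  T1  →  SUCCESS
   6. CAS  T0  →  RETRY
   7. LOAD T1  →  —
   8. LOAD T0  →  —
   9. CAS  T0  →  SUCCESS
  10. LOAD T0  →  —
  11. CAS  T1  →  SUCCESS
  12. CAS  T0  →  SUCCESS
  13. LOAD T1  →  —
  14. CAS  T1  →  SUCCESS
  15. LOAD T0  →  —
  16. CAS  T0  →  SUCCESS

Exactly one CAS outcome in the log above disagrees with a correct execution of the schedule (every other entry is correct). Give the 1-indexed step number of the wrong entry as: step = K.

Re-executing:
#1 T0 reads 4
#2 T1 reads 4
#3 T1 CAS(4→5) writes; counter now 5
#4 T1 reads 5
#5 T1 CAS(5→6) writes; counter now 6
#6 T0 CAS(4→5) fails; counter now 6
#7 T1 reads 6
#8 T0 reads 6
#9 T0 CAS(6→7) writes; counter now 7
#10 T0 reads 7
#11 T1 CAS(6→7) fails; counter now 7
#12 T0 CAS(7→8) writes; counter now 8
#13 T1 reads 8
#14 T1 CAS(8→9) writes; counter now 9
#15 T0 reads 9
#16 T0 CAS(9→10) writes; counter now 10
Flip is step 11.

step = 11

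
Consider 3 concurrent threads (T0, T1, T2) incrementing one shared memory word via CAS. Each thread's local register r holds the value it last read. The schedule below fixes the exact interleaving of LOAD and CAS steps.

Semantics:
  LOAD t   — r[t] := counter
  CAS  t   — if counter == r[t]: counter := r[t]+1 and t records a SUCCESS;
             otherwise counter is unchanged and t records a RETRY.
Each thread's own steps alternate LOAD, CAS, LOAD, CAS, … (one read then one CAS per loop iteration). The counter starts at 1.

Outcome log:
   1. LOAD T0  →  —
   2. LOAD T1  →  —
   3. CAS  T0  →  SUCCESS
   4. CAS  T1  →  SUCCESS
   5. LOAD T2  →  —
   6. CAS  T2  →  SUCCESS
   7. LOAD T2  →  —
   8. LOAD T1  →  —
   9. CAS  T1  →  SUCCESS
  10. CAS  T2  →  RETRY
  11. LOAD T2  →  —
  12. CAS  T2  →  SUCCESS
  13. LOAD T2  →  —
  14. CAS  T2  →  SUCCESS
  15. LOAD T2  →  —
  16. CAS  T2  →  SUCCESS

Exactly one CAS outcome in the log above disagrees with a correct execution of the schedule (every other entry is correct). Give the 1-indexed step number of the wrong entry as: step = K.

step = 4

Correct run:
T0 LOAD — after: cnt=1, r=1 — load
T1 LOAD — after: cnt=1, r=1 — load
T0 CAS — after: cnt=2, r=1 — ok
T1 CAS — after: cnt=2, r=1 — retry
T2 LOAD — after: cnt=2, r=2 — load
T2 CAS — after: cnt=3, r=2 — ok
T2 LOAD — after: cnt=3, r=3 — load
T1 LOAD — after: cnt=3, r=3 — load
T1 CAS — after: cnt=4, r=3 — ok
T2 CAS — after: cnt=4, r=3 — retry
T2 LOAD — after: cnt=4, r=4 — load
T2 CAS — after: cnt=5, r=4 — ok
T2 LOAD — after: cnt=5, r=5 — load
T2 CAS — after: cnt=6, r=5 — ok
T2 LOAD — after: cnt=6, r=6 — load
T2 CAS — after: cnt=7, r=6 — ok
Log disagrees first at step 4.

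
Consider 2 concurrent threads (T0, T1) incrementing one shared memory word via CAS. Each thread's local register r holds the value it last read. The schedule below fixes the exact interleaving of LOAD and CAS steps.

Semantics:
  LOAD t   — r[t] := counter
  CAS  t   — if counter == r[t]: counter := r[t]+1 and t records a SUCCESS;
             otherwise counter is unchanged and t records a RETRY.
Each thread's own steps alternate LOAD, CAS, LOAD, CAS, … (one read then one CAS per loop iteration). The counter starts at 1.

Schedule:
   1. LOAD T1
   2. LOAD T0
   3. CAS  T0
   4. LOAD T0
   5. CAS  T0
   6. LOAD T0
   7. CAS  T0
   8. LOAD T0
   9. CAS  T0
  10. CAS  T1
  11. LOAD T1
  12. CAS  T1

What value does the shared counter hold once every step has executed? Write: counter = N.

1. LOAD T1 → mem=1 r[T1]=1 [LOAD]
2. LOAD T0 → mem=1 r[T0]=1 [LOAD]
3. CAS T0 → mem=2 r[T0]=1 [OK]
4. LOAD T0 → mem=2 r[T0]=2 [LOAD]
5. CAS T0 → mem=3 r[T0]=2 [OK]
6. LOAD T0 → mem=3 r[T0]=3 [LOAD]
7. CAS T0 → mem=4 r[T0]=3 [OK]
8. LOAD T0 → mem=4 r[T0]=4 [LOAD]
9. CAS T0 → mem=5 r[T0]=4 [OK]
10. CAS T1 → mem=5 r[T1]=1 [RETRY]
11. LOAD T1 → mem=5 r[T1]=5 [LOAD]
12. CAS T1 → mem=6 r[T1]=5 [OK]

counter = 6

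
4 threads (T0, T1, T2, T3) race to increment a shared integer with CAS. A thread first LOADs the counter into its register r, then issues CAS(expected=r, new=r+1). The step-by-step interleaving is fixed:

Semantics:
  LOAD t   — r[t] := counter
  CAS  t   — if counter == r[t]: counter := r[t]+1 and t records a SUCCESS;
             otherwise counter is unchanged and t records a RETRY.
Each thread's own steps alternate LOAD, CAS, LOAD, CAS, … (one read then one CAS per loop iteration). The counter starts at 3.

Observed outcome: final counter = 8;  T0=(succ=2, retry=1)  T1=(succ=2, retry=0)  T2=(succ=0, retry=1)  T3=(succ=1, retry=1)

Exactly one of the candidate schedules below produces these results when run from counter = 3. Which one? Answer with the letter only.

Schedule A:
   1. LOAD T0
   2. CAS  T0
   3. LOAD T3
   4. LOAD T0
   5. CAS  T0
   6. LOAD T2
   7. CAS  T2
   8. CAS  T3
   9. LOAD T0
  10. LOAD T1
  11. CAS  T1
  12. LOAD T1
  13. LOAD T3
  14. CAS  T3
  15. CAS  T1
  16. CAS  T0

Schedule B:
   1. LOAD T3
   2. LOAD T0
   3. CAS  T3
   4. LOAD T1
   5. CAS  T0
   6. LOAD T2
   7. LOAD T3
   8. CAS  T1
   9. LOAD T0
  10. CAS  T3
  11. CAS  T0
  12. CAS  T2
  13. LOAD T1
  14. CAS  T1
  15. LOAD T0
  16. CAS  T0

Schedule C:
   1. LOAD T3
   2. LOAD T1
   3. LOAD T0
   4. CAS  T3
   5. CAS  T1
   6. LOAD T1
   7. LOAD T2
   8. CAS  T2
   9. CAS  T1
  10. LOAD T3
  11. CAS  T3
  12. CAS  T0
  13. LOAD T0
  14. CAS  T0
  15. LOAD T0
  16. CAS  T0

Tracing schedule B:
T3 LOAD — after: cnt=3, r=3 — load
T0 LOAD — after: cnt=3, r=3 — load
T3 CAS — after: cnt=4, r=3 — ok
T1 LOAD — after: cnt=4, r=4 — load
T0 CAS — after: cnt=4, r=3 — retry
T2 LOAD — after: cnt=4, r=4 — load
T3 LOAD — after: cnt=4, r=4 — load
T1 CAS — after: cnt=5, r=4 — ok
T0 LOAD — after: cnt=5, r=5 — load
T3 CAS — after: cnt=5, r=4 — retry
T0 CAS — after: cnt=6, r=5 — ok
T2 CAS — after: cnt=6, r=4 — retry
T1 LOAD — after: cnt=6, r=6 — load
T1 CAS — after: cnt=7, r=6 — ok
T0 LOAD — after: cnt=7, r=7 — load
T0 CAS — after: cnt=8, r=7 — ok

B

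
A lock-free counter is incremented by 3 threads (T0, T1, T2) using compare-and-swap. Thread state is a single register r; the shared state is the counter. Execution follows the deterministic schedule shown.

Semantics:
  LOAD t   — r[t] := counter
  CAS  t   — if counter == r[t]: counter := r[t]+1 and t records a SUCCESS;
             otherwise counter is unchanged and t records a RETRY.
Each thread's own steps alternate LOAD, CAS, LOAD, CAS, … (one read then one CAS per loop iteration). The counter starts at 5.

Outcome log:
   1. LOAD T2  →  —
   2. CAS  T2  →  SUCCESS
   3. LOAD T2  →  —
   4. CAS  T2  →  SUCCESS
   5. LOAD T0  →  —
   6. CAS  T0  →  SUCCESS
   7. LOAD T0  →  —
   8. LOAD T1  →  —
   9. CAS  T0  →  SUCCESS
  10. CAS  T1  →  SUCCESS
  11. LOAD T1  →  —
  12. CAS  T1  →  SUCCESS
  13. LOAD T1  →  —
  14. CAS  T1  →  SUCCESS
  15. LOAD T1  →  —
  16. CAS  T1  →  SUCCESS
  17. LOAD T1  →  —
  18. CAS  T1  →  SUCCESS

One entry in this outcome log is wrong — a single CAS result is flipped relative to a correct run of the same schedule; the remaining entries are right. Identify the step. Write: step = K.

Correct run:
   1) LOAD T2:  M=5  r_T2=5
   2) CAS  T2:  M=6  r_T2=5 ✓
   3) LOAD T2:  M=6  r_T2=6
   4) CAS  T2:  M=7  r_T2=6 ✓
   5) LOAD T0:  M=7  r_T0=7
   6) CAS  T0:  M=8  r_T0=7 ✓
   7) LOAD T0:  M=8  r_T0=8
   8) LOAD T1:  M=8  r_T1=8
   9) CAS  T0:  M=9  r_T0=8 ✓
  10) CAS  T1:  M=9  r_T1=8 ✗
  11) LOAD T1:  M=9  r_T1=9
  12) CAS  T1:  M=10  r_T1=9 ✓
  13) LOAD T1:  M=10  r_T1=10
  14) CAS  T1:  M=11  r_T1=10 ✓
  15) LOAD T1:  M=11  r_T1=11
  16) CAS  T1:  M=12  r_T1=11 ✓
  17) LOAD T1:  M=12  r_T1=12
  18) CAS  T1:  M=13  r_T1=12 ✓
Mismatch at 10.

step = 10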